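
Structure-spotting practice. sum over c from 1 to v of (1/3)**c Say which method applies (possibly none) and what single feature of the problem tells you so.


Verdict: the geometric series formula — each summand is the previous one scaled by 1/3; that constant multiplier is itself the geometric structure.


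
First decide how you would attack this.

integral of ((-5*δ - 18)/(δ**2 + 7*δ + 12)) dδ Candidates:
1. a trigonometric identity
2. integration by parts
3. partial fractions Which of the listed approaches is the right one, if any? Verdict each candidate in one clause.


Best approach: partial fractions — the bottom, δ**2 + 7*δ + 12, comes apart into simple factors, and a proper rational function over split factors decomposes.
- a trigonometric identity — no sine or cosine appears, so there is nothing for a trigonometric identity to act on.
- integration by parts: the nonconstant-polynomial-times-standard-kernel pattern (an exp, sine, cosine, or logarithm partner) is absent.
- partial fractions — yes — fits the structure here.


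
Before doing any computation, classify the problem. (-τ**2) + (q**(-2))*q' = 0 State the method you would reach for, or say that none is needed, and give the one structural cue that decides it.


Diagnosis: separation of variables — all dependence on the two variables factors apart, the defining separable shape. The cross-partial test also passes here (vacuously, each side single-variable); the potential-function route would work, separation is simply more immediate.


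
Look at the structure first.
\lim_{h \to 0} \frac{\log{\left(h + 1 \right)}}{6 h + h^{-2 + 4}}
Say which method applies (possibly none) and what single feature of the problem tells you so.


Best approach: l'Hôpital's rule (0/0) — both numerator and denominator vanish at 0: the genuine 0/0 indeterminate that l'Hôpital exists for. The standard small-argument limits would also carry it; the rule is the systematic route.


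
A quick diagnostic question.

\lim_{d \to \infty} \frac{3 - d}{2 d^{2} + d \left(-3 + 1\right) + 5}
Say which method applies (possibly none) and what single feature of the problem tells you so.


Diagnosis: dominant-term comparison — divide through by the highest power of d; every lower-order term dies and the dominant terms decide the limit. l'Hôpital's at-infinity variant applies to the expression viewed as a single quotient; the leading-term comparison is the direct route.


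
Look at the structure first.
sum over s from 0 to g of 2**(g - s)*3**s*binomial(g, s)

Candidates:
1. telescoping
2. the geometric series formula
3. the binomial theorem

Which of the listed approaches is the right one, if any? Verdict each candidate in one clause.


Diagnosis: the binomial theorem — terms weighting binomial(g, s) against matched powers of 3 and 2 reassemble into (3 + 2)^g by the binomial theorem.
- telescoping — computed from the summand as displayed, the partial sums build up without the pairwise collapse telescoping exploits.
- the geometric series formula: the term-to-term ratio changes with the index, so the geometric formula cannot close it.
- the binomial theorem — yes, a natural case for it.


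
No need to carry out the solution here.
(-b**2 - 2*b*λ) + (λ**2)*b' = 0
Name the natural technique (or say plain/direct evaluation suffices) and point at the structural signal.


Method: the homogeneous substitution — the slope's numerator and denominator share total degree; set v = b/λ and the equation drops to separable form. This doubles as a Bernoulli equation in the unknown as written; the homogeneous route needs no setup at all.


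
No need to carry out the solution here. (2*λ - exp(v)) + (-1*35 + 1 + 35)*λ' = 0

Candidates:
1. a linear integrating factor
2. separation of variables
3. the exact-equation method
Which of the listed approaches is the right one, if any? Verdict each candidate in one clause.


Best approach: a linear integrating factor — the equation is linear in λ with coefficient 2; multiplying by the integrating factor exp(∫2) makes the left side a perfect derivative.
- a linear integrating factor — applies; the problem has the shape this method handles.
- separation of variables — no algebra isolates the independent variable on one side and the unknown on the other.
- the exact-equation method: no potential function has this form as its differential, as written.


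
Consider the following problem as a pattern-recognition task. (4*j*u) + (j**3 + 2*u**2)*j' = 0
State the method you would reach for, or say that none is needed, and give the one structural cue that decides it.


Best approach: the exact-equation method — because the two cross partials coincide, the form is conservative as written — recover its potential in (u, j).


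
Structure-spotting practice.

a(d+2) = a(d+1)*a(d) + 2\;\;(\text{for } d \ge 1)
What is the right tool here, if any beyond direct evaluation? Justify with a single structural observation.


Best approach: no special technique — the unknown sequence enters the update nonlinearly, so no linear method fits the recurrence as written — direct iteration remains.


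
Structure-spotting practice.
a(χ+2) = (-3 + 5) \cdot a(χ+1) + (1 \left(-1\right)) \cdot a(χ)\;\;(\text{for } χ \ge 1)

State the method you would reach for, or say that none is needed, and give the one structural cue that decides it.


Verdict: the characteristic-root method — this is the constant-coefficient homogeneous case — the whole solution in χ reduces to a polynomial's roots.


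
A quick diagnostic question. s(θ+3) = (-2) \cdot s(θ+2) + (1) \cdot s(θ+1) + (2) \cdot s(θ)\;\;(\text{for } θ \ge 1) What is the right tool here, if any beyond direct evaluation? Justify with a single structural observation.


Diagnosis: the characteristic-root method — linear, homogeneous, constant coefficients: solutions of the form r^θ exist — find the roots of the characteristic polynomial.


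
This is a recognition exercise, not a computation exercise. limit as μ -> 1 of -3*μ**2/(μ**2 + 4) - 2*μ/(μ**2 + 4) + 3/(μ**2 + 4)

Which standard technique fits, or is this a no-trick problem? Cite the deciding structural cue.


Verdict: no special technique — the expression is continuous at the evaluation point — substitute directly; no indeterminate form appears.


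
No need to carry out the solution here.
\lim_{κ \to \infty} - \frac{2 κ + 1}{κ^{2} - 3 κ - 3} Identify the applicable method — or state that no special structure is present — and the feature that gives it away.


Best approach: dominant-term comparison — divide through by the highest power of κ; every lower-order term dies and the dominant terms decide the limit. Differentiating the expression as a single quotient would eventually settle it as well; matching dominant growth settles it immediately.


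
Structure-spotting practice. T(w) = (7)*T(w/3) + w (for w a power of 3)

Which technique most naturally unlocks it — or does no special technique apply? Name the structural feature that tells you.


Verdict: the master substitution — the argument contracts 3-fold per step: reindex w exponentially and solve the linear recurrence in the new index.


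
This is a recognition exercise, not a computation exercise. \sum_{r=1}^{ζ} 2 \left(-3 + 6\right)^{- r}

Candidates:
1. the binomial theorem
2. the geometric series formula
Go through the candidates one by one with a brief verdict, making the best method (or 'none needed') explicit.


Diagnosis: the geometric series formula — consecutive terms stand in a fixed index-free ratio — the geometric sum formula closes it.
- the binomial theorem — there is no pair of bases whose matched powers would reassemble into a single binomial power.
- the geometric series formula — yes, a natural case for it.


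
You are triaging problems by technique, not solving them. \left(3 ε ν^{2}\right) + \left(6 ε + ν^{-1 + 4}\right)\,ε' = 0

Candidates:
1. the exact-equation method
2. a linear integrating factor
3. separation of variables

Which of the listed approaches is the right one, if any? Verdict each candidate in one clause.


Diagnosis: the exact-equation method — because the two cross partials coincide, the form is conservative as written — recover its potential in (ν, ε).
- the exact-equation method: yes — fits the structure here.
- a linear integrating factor — the unknown enters nonlinearly (through a power, a denominator, or a transcendental function), which the linear integrating-factor recipe cannot absorb as-is — any repair would come from a preliminary substitution, not the factor.
- separation of variables: no division isolates the independent variable from the unknown.


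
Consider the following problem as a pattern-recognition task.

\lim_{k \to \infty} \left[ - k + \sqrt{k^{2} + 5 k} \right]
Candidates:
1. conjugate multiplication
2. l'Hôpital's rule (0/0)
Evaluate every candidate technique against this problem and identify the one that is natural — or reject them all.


Technique: conjugate multiplication — two divergent pieces with a minus sign between them and a radical in the mix: rationalize \sqrt{k^{2} + 5 k} - k before any limit law applies.
- conjugate multiplication: applies; the problem has the shape this method handles.
- l'Hôpital's rule (0/0) — substitution produces ∞ − ∞ rather than a vanishing quotient; the rule needs a 0/0 ratio to act on.


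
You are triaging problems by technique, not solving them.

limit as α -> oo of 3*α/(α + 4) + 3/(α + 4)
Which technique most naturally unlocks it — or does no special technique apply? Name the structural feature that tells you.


Verdict: dominant-term comparison — divide through by the highest power of α; every lower-order term dies and the dominant terms decide the limit. Viewed as a single quotient this is an ∞/∞ form — an at-infinity application of l'Hôpital's rule would also resolve it; comparing leading growth reads the answer without differentiating.


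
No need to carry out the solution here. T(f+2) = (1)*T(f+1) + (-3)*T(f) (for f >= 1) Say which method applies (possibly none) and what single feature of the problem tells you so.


Best approach: the characteristic-root method — the recurrence treats every index alike (constant coefficients, no forcing) — precisely the regime where r^f trials close it.


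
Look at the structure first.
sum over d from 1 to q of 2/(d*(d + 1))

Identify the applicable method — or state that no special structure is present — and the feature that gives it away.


Diagnosis: telescoping — rewrite 2/(d*(d + 1)) as simple fractions and successive terms eat each other — only the edges survive.


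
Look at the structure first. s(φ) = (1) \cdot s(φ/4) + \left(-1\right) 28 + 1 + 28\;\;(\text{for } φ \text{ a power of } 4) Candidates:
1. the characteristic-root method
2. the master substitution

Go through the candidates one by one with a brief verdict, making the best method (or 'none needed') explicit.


Diagnosis: the master substitution — the argument contracts 4-fold per step: reindex φ exponentially and solve the linear recurrence in the new index.
- the characteristic-root method: the recursion divides its index rather than shifting it — outside the constant-shift family the root method covers.
- the master substitution: yes — fits the structure here.


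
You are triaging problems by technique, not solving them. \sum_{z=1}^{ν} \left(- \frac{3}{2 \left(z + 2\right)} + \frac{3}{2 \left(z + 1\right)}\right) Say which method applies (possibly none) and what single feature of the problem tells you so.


Best approach: telescoping — the piece each term subtracts is \frac{3}{2 \left(z + 1\right)} advanced by one index, and it reappears with a plus sign leading the following term — the sum collapses to its boundary terms.


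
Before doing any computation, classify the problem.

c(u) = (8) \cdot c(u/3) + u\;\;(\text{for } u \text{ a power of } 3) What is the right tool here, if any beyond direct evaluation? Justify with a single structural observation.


Best approach: the master substitution — the argument contracts 3-fold per step: reindex u exponentially and solve the linear recurrence in the new index.


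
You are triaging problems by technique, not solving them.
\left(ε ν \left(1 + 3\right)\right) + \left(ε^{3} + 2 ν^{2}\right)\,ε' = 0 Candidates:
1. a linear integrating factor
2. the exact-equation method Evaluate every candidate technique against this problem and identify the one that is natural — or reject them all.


Diagnosis: the exact-equation method — equality of cross partials is the green light — assemble the potential function term by term.
- a linear integrating factor — the unknown enters nonlinearly (through a power, a denominator, or a transcendental function), which the linear integrating-factor recipe cannot absorb as-is — any repair would come from a preliminary substitution, not the factor.
- the exact-equation method: yes — fits the structure here.


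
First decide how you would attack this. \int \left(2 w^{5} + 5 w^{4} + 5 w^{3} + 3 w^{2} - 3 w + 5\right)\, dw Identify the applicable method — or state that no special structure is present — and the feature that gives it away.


Verdict: no special technique — scan for structure and find none: constant multiples of powers of w, integrate directly.


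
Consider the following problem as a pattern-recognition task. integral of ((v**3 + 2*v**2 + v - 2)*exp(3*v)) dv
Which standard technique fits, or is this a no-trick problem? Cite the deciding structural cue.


Best approach: integration by parts — differentiate v**3 + 2*v**2 + v - 2, integrate exp(3*v): each pass lowers the polynomial degree, so parts terminates.


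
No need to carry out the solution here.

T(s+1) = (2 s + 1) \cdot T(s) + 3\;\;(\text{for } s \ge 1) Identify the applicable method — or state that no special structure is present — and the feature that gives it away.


Method: a summation factor — it is first-order linear but the coefficient 2 s + 1 depends on the index, so multiply through by a summation factor to telescope it.


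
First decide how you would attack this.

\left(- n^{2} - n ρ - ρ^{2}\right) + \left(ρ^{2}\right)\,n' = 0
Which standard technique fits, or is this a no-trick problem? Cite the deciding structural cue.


Verdict: the homogeneous substitution — the slope is degree-zero homogeneous: the ratio substitution v = n/ρ collapses it.


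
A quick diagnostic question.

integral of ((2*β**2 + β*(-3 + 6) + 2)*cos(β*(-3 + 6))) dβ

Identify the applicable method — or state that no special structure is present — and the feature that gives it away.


Best approach: integration by parts — the integrand splits as (2*β**2 + β*(-3 + 6) + 2) times cos(β*(-3 + 6)) — repeatedly differentiating the polynomial part kills it, which is the parts ladder.


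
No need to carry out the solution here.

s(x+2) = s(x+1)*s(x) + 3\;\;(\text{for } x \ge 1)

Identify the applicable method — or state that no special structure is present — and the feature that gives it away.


Method: no special technique — the recurrence is nonlinear in the sequence terms; no linear-recurrence method fits it as written — one iterates or studies it directly.


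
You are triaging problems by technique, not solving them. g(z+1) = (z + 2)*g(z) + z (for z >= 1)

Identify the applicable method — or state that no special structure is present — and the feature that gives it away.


Best approach: a summation factor — an index-dependent multiplier z + 2 rules out characteristic roots; a summation factor converts it to a pure difference.


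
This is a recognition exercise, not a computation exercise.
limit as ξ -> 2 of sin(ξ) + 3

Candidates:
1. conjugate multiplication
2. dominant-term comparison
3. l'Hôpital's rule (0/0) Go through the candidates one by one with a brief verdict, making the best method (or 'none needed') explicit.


Diagnosis: no special technique — no denominator vanishes and nothing blows up at 2: direct substitution is the whole computation.
- conjugate multiplication: there is no infinity-minus-infinity radical difference to rationalize.
- dominant-term comparison — no dominant power emerges to decide the limit by degree comparison.
- l'Hôpital's rule (0/0): evaluation at the point is determinate, so the rule has nothing to repair.


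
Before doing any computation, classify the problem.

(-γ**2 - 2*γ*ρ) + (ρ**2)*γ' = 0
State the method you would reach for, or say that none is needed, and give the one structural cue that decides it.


Technique: the homogeneous substitution — scaling ρ and γ together leaves the slope fixed — it depends only on γ/ρ, so substitute the ratio. This doubles as a Bernoulli equation in the unknown as written; the homogeneous route needs no setup at all.


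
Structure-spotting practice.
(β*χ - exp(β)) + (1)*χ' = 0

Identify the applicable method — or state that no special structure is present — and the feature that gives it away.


Diagnosis: a linear integrating factor — first power of χ, nonzero forcing: the integrating-factor recipe applies verbatim with p = β.


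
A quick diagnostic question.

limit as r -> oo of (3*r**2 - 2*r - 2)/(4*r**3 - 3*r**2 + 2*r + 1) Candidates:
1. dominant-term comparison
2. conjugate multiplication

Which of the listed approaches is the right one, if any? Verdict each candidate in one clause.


Diagnosis: dominant-term comparison — divide by the highest power of r present: lower-order terms vanish and the dominant ratio remains.
- dominant-term comparison — applicable, and directly so.
- conjugate multiplication — no divergent radical difference is present for a conjugate pair to cancel.


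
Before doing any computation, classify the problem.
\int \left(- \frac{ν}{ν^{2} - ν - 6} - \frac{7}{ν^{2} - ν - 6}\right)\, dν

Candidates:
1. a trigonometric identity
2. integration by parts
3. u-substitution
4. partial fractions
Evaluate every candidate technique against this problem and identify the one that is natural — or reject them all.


Verdict: partial fractions — with ν^{2} - ν - 6 factorable and the degree on top strictly smaller, simple-fraction decomposition is immediate.
- a trigonometric identity: no sine or cosine appears, so there is nothing for a trigonometric identity to act on.
- integration by parts — the integrand does not split as a nonconstant polynomial times an exp, sine, cosine of a linear argument, or logarithm — no polynomial-kernel parts product to differentiate one side of.
- u-substitution: no subexpression of the integrand pairs with its own derivative as a factor — individual terms may offer their own substitutions, but any change of variable covering the whole integral would have to be constructed from outside the expression.
- partial fractions: applicable, and directly so.


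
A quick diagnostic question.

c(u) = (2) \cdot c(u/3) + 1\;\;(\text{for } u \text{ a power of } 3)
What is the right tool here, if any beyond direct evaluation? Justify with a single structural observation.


Best approach: the master substitution — the argument shrinks by the factor 3, so measure the index on a logarithmic scale and the recursion becomes a shift.


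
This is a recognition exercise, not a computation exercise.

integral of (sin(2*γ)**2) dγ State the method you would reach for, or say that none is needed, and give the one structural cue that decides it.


Technique: a trigonometric identity — the even trigonometric power sin(2*γ)**2 reduces by a double-angle identity before any integration is attempted.


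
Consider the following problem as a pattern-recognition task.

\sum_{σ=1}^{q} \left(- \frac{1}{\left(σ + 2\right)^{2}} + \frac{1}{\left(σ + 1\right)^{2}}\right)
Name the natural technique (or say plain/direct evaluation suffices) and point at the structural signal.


Best approach: telescoping — spot the paired structure — each term adds \frac{1}{\left(σ + 1\right)^{2}} and subtracts its successor value, which the next term restores: the definition of a telescoping chain.


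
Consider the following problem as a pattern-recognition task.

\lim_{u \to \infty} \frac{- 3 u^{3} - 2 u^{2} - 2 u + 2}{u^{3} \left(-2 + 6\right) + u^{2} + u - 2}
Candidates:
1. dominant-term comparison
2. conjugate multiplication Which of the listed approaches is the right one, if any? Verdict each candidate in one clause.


Method: dominant-term comparison — growth-rate triage: the leading powers of u decide the limit, everything else is noise.
- dominant-term comparison — yes, a natural case for it.
- conjugate multiplication — no divergent radical difference is present for a conjugate pair to cancel.


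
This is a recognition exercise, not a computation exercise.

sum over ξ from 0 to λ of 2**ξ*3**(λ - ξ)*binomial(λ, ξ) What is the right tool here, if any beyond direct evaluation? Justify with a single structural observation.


Diagnosis: the binomial theorem — the summand is term ξ of a binomial expansion in 2 and 3; the whole sum is a single power.


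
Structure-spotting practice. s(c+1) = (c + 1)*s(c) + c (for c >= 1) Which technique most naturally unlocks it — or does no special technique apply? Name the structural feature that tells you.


Best approach: a summation factor — first-order linear but the coefficient c + 1 moves with the index — divide by the cumulative product and telescope.


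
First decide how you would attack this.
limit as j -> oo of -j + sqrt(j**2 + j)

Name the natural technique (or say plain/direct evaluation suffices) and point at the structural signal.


Diagnosis: conjugate multiplication — divergence minus divergence hides a finite answer — expose it by pairing sqrt(j**2 + j) - j with its conjugate.


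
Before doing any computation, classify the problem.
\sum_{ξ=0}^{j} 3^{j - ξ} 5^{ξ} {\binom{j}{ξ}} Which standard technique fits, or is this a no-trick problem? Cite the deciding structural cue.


Technique: the binomial theorem — {\binom{j}{ξ}} weighting matched powers of 5 and 3 is the expanded form of (5 + 3)^j — fold it back up.


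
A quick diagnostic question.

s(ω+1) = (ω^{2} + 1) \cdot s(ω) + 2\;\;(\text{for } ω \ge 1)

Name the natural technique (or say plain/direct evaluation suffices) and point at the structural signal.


Method: a summation factor — normalize by the running product of ω^{2} + 1: the left side becomes a difference, and differences sum.


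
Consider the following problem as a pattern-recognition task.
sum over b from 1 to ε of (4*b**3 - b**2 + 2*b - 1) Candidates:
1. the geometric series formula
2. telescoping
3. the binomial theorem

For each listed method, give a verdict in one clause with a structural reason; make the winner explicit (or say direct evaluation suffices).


Verdict: no special technique — recognize the absence of structure: constant-multiple powers of b summed plainly, no special method required.
- the geometric series formula: no single multiplier carries one term to the next throughout the sum.
- telescoping — neither a shifted-difference shape nor integer-spaced poles are present.
- the binomial theorem — no binomial coefficients pair up with complementary powers here.


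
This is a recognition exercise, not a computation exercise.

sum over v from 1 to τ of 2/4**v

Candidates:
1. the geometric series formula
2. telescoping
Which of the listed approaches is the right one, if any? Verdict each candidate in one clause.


Best approach: the geometric series formula — consecutive terms stand in a fixed index-free ratio — the geometric sum formula closes it.
- the geometric series formula — applicable, and directly so.
- telescoping: in the displayed form, no term reappears at a neighboring index to cancel against.


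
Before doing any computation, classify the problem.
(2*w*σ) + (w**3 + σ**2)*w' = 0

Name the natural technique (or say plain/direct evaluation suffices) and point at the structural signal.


Method: the exact-equation method — check exactness first: here it holds (2*w*σ, w**3 + σ**2 have matching cross partials), so no integrating factor is needed.


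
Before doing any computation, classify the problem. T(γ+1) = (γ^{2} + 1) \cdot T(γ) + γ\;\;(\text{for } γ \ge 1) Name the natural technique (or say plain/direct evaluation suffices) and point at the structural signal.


Diagnosis: a summation factor — with the index-dependent coefficient γ^{2} + 1, dividing by the cumulative product turns the left side into a pure difference.


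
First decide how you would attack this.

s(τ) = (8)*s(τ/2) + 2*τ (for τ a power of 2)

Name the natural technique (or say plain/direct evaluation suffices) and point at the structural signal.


Verdict: the master substitution — the argument contracts 2-fold per step: reindex τ exponentially and solve the linear recurrence in the new index.


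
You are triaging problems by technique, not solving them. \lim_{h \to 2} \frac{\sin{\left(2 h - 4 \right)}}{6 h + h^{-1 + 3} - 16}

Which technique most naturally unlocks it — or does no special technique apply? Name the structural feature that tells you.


Technique: l'Hôpital's rule (0/0) — the 0/0 form at 2 is the signature situation for l'Hôpital's rule. The standard small-argument limits would also carry it; the rule is the systematic route.


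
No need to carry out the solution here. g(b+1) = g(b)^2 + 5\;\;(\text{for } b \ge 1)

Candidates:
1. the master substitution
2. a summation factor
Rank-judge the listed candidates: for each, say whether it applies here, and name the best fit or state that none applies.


Verdict: no special technique — this one you iterate or analyze qualitatively: the nonlinearity defeats linear solution methods.
- the master substitution: with no divided-index recursive call, reindexing by powers of a base buys nothing.
- a summation factor: the recursion is nonlinear — outside the first-order linear family a summation factor addresses.


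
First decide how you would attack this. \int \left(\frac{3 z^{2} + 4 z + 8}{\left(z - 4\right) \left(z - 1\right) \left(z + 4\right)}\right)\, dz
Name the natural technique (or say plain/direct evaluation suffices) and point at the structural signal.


Verdict: partial fractions — a proper rational integrand whose denominator splits into simpler factors — decompose into partial fractions first.


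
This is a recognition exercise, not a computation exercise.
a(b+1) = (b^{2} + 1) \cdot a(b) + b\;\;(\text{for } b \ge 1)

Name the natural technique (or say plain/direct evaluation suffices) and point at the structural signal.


Technique: a summation factor — first-order linear but the coefficient b^{2} + 1 moves with the index — divide by the cumulative product and telescope.


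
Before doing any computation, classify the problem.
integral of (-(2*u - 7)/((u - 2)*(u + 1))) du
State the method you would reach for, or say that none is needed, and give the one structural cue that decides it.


Technique: partial fractions — the bottom factors while the top stays lower-degree — split into simple fractions and integrate piece by piece.


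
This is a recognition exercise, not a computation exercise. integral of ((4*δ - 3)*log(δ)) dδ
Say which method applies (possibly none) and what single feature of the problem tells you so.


Best approach: integration by parts — the logarithm log(δ) has no power-rule antiderivative to read off directly, but its derivative is algebraic — so differentiate log(δ) and integrate the polynomial factor 4*δ - 3.


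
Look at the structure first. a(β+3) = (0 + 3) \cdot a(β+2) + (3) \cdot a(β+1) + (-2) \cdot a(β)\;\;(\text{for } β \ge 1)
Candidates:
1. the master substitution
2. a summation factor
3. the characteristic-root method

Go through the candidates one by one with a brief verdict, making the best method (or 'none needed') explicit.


Verdict: the characteristic-root method — this is the constant-coefficient homogeneous case — the whole solution in β reduces to a polynomial's roots.
- the master substitution: there is no divide-the-index recursive argument.
- a summation factor: a summation factor telescopes one-step recursions; this one carries higher-order memory.
- the characteristic-root method — yes — fits the structure here.


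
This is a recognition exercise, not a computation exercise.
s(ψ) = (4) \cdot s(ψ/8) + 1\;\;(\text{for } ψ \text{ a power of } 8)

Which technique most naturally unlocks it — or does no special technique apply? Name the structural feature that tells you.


Verdict: the master substitution — the argument contracts 8-fold per step: reindex ψ exponentially and solve the linear recurrence in the new index.


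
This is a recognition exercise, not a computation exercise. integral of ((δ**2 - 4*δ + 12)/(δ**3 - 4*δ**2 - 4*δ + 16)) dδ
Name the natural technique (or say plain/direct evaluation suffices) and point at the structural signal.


Diagnosis: partial fractions — the bottom, δ**3 - 4*δ**2 - 4*δ + 16, comes apart into simple factors, and a proper rational function over split factors decomposes.


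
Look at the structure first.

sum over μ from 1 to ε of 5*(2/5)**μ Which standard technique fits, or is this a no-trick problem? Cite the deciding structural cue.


Technique: the geometric series formula — check a ratio of consecutive terms: it is 2/5, independent of the index, so the geometric formula closes the sum.


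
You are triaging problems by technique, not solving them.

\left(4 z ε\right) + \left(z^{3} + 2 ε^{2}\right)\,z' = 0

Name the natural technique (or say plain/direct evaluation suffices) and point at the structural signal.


Verdict: the exact-equation method — take the mixed partials of 4 z ε and z^{3} + 2 ε^{2}: they are equal, which certifies an exact differential.


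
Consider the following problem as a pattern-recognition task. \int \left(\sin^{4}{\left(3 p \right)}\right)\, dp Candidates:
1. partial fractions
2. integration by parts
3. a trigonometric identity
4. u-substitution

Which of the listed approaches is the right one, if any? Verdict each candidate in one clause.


Diagnosis: a trigonometric identity — the even trigonometric power \sin^{4}{\left(3 p \right)} reduces by a double-angle identity before any integration is attempted.
- partial fractions — there is no rational-function structure to decompose.
- integration by parts — not the natural route: no polynomial-kernel product appears — a recursive parts reduction of the trigonometric product exists, but the identity rewrite is direct.
- a trigonometric identity — yes — fits the structure here.
- u-substitution: no subexpression of the integrand serves as a whole-integral substitution inner — individual terms may offer their own, but none carries its derivative as a factor of the full integrand; a working change of variable would have to be constructed from outside the expression.


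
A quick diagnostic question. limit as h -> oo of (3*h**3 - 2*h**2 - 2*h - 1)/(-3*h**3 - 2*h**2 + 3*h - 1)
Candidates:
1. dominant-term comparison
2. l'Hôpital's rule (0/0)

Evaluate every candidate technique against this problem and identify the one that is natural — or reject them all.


Technique: dominant-term comparison — as h grows, only the highest-degree terms matter — compare leading terms and read the limit off.
- dominant-term comparison: a fit — the right tool for this form.
- l'Hôpital's rule (0/0): viewed as a single quotient this runs to ∞/∞, not the 0/0 clash this candidate addresses; an at-infinity variant of the rule would resolve it, but comparing leading growth reads the answer without differentiating.


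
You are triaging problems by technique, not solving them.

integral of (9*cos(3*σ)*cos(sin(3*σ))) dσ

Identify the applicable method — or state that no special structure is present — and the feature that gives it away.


Best approach: u-substitution — read it as f(sin(3*σ)) times a constant multiple of d(sin(3*σ)): one substitution, u = sin(3*σ), finishes it.


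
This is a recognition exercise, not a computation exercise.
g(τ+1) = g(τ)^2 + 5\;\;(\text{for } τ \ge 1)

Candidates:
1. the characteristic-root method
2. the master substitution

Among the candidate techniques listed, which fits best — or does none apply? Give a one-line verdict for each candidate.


Diagnosis: no special technique — the recurrence is nonlinear in the sequence values; study it directly, no linear machinery applies.
- the characteristic-root method — nonlinearity rules out exponential-mode superposition from the start.
- the master substitution — with no divided-index recursive call, reindexing by powers of a base buys nothing.


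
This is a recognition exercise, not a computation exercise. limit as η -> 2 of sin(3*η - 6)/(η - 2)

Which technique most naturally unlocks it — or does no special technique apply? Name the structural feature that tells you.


Technique: l'Hôpital's rule (0/0) — both numerator and denominator vanish at 2: the genuine 0/0 indeterminate that l'Hôpital exists for. Known elementary limits would finish this too — the rule just bypasses the case analysis.


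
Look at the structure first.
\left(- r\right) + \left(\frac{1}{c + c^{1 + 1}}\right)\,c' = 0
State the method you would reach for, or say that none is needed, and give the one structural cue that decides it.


Method: separation of variables — a product of single-variable factors, r and (c + c^{1 + 1}) — the textbook separable form. This doubles as a Bernoulli equation in the unknown as written; dividing and integrating works on it directly.


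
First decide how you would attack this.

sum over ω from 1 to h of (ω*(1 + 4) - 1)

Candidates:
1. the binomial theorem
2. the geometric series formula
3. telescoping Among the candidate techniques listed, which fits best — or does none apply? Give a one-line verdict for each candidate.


Diagnosis: no special technique — nothing telescopes and nothing is geometric; polynomial terms in ω sum term by term.
- the binomial theorem: the terms lack the binomial-coefficient-weighted complementary-power pattern of an expansion.
- the geometric series formula: no single multiplier carries one term to the next throughout the sum.
- telescoping — computed from the summand as displayed, the partial sums build up without the pairwise collapse telescoping exploits.


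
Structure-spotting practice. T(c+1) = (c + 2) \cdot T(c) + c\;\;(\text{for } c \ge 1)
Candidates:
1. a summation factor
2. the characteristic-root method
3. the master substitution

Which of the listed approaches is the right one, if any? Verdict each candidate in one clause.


Verdict: a summation factor — rescale the sequence by the product of the weights c + 2 so far — the recurrence collapses to a plain running sum.
- a summation factor: yes, a natural case for it.
- the characteristic-root method — the coefficients vary with the index, breaking the constant-coefficient structure the method needs.
- the master substitution: with no divided-index recursive call, reindexing by powers of a base buys nothing.


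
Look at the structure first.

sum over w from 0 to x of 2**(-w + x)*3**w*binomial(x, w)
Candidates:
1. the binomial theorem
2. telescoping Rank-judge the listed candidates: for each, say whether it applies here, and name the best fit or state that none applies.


Technique: the binomial theorem — the binomial coefficients weight matched powers of 3 and 2, which is exactly the expansion of a binomial power.
- the binomial theorem: yes — fits the structure here.
- telescoping — in the displayed form, no term reappears at a neighboring index to cancel against.


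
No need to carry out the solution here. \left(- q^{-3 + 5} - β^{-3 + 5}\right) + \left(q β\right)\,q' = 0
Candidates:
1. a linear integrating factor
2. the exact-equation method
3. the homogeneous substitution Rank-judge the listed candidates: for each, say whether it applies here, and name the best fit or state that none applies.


Method: the homogeneous substitution — scaling β and q together leaves the slope fixed — it depends only on q/β, so substitute the ratio. A Bernoulli rewrite works here as the equation stands — the homogeneous substitution is the more immediate reading.
- a linear integrating factor: a nonlinear term in the unknown puts this outside the integrating-factor template.
- the exact-equation method — the cross partial derivatives disagree, so no single potential exists.
- the homogeneous substitution: applies; the problem has the shape this method handles.


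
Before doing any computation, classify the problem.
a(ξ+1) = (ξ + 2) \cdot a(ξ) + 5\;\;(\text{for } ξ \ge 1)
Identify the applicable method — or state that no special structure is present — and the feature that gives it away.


Verdict: a summation factor — an index-dependent multiplier ξ + 2 rules out characteristic roots; a summation factor converts it to a pure difference.


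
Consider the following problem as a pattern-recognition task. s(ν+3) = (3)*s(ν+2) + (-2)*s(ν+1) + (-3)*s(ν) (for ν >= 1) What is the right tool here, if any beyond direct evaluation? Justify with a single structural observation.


Diagnosis: the characteristic-root method — this is the constant-coefficient homogeneous case — the whole solution in ν reduces to a polynomial's roots.


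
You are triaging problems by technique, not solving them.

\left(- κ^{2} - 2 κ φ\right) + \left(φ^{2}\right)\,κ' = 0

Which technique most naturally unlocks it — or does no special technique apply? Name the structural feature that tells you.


Method: the homogeneous substitution — scaling φ and κ together leaves the slope fixed — it depends only on κ/φ, so substitute the ratio. This doubles as a Bernoulli equation in the unknown as written; the homogeneous route needs no setup at all.


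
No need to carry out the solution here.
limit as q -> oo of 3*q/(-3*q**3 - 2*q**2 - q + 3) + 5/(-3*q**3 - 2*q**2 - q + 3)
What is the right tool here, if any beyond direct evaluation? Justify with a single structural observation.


Verdict: dominant-term comparison — growth-rate triage: the leading powers of q decide the limit, everything else is noise. Differentiating the expression as a single quotient would eventually settle it as well; matching dominant growth settles it immediately.


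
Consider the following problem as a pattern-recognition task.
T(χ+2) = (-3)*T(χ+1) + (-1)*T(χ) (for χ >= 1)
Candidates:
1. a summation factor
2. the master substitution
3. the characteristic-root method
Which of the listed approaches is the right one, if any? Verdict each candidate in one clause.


Best approach: the characteristic-root method — linear, homogeneous, constant coefficients: solutions of the form r^χ exist — find the roots of the characteristic polynomial.
- a summation factor: a summation factor telescopes one-step recursions; this one carries higher-order memory.
- the master substitution: the recursion steps by a constant offset, so exponential reindexing is pointless.
- the characteristic-root method — a fit — the right tool for this form.


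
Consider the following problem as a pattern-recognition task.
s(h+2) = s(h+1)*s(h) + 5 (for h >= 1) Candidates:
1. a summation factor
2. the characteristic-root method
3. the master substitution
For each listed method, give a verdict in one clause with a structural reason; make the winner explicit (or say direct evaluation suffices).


Technique: no special technique — nonlinear feedback in the recursion rules out every root- or factor-based technique.
- a summation factor: no summation factor applies — the rule is not linear in the sequence values.
- the characteristic-root method: nonlinearity rules out exponential-mode superposition from the start.
- the master substitution — the recursion shifts the index rather than dividing it.
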